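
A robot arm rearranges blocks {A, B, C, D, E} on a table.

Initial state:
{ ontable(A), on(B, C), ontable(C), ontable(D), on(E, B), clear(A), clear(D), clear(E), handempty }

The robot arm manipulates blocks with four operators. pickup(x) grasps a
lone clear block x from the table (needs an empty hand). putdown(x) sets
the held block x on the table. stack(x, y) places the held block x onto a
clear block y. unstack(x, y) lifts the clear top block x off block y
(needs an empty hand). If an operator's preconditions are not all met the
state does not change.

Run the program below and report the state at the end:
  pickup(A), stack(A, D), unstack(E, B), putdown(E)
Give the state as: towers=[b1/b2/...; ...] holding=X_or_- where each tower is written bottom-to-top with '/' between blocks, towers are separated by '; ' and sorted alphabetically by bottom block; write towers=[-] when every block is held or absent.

step 1 (pickup(A)): towers=[C/B/E; D] holding=A
step 2 (stack(A, D)): towers=[C/B/E; D/A] holding=-
step 3 (unstack(E, B)): towers=[C/B; D/A] holding=E
step 4 (putdown(E)): towers=[C/B; D/A; E] holding=-

towers=[C/B; D/A; E] holding=-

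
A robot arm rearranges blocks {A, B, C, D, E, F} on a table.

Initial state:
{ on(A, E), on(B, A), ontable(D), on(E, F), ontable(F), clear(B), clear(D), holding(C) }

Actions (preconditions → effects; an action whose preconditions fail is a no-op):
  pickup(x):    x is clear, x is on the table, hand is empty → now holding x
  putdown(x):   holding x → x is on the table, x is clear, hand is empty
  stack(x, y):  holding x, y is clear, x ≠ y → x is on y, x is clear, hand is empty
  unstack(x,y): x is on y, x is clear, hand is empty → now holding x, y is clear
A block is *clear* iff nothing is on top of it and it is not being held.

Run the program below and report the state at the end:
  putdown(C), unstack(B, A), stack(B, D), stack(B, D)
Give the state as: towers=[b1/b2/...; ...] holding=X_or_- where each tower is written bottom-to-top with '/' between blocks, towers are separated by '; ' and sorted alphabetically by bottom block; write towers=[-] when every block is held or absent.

towers=[C; D/B; F/E/A] holding=-

step 1 (putdown(C)): towers=[C; D; F/E/A/B] holding=-
step 2 (unstack(B, A)): towers=[C; D; F/E/A] holding=B
step 3 (stack(B, D)): towers=[C; D/B; F/E/A] holding=-
step 4 (stack(B, D)) [no-op]: towers=[C; D/B; F/E/A] holding=-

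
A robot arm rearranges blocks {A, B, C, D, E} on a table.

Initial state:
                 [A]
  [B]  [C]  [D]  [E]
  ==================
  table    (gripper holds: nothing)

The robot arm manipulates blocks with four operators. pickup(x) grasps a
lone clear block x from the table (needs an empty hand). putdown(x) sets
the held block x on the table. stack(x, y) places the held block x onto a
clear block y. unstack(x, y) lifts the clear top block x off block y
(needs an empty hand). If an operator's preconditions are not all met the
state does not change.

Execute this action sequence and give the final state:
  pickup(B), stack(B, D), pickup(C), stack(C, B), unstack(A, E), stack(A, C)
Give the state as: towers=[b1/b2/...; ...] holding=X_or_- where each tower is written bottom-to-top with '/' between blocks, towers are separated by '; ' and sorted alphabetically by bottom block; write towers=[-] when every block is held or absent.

step 1 (pickup(B)): towers=[C; D; E/A] holding=B
step 2 (stack(B, D)): towers=[C; D/B; E/A] holding=-
step 3 (pickup(C)): towers=[D/B; E/A] holding=C
step 4 (stack(C, B)): towers=[D/B/C; E/A] holding=-
step 5 (unstack(A, E)): towers=[D/B/C; E] holding=A
step 6 (stack(A, C)): towers=[D/B/C/A; E] holding=-

towers=[D/B/C/A; E] holding=-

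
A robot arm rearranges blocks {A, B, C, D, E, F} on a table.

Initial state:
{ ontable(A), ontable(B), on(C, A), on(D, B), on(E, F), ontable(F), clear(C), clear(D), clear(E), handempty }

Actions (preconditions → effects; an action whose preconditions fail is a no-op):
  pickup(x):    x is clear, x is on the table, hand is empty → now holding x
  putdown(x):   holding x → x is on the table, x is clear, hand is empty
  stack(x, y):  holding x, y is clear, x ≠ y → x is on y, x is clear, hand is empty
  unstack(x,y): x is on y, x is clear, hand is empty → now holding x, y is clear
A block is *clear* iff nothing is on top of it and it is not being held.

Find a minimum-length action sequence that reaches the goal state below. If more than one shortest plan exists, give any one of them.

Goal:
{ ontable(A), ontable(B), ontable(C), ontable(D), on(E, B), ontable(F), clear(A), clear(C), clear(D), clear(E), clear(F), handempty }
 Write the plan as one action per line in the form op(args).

unstack(D, B)
putdown(D)
unstack(E, F)
stack(E, B)
unstack(C, A)
putdown(C)

step 1 (unstack(D, B)): towers=[A/C; B; F/E] holding=D
step 2 (putdown(D)): towers=[A/C; B; D; F/E] holding=-
step 3 (unstack(E, F)): towers=[A/C; B; D; F] holding=E
step 4 (stack(E, B)): towers=[A/C; B/E; D; F] holding=-
step 5 (unstack(C, A)): towers=[A; B/E; D; F] holding=C
step 6 (putdown(C)): towers=[A; B/E; C; D; F] holding=-
goal check: towers=[A; B/E; C; D; F] holding=- — reached (length 6, optimal by BFS)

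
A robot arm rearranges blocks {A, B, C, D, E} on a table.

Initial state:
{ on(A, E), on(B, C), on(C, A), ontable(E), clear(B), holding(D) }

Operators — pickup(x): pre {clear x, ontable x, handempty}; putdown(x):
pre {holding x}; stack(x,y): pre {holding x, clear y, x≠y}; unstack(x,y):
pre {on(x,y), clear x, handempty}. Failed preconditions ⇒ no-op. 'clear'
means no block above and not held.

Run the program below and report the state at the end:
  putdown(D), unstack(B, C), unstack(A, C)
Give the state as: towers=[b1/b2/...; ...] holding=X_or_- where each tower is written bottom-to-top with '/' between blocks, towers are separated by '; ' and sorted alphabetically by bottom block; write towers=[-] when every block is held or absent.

towers=[D; E/A/C] holding=B

step 1 (putdown(D)): towers=[D; E/A/C/B] holding=-
step 2 (unstack(B, C)): towers=[D; E/A/C] holding=B
step 3 (unstack(A, C)) [no-op]: towers=[D; E/A/C] holding=B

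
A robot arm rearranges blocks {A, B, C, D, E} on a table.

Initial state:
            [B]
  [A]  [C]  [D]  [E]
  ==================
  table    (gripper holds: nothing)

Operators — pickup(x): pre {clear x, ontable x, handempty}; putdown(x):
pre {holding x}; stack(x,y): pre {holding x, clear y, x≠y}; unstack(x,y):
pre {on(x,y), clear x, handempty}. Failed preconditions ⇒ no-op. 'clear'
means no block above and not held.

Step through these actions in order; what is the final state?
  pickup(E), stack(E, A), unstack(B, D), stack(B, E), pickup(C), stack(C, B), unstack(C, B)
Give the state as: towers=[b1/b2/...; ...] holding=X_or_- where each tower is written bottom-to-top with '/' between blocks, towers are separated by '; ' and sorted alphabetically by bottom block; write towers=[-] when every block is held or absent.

step 1 (pickup(E)): towers=[A; C; D/B] holding=E
step 2 (stack(E, A)): towers=[A/E; C; D/B] holding=-
step 3 (unstack(B, D)): towers=[A/E; C; D] holding=B
step 4 (stack(B, E)): towers=[A/E/B; C; D] holding=-
step 5 (pickup(C)): towers=[A/E/B; D] holding=C
step 6 (stack(C, B)): towers=[A/E/B/C; D] holding=-
step 7 (unstack(C, B)): towers=[A/E/B; D] holding=C

towers=[A/E/B; D] holding=C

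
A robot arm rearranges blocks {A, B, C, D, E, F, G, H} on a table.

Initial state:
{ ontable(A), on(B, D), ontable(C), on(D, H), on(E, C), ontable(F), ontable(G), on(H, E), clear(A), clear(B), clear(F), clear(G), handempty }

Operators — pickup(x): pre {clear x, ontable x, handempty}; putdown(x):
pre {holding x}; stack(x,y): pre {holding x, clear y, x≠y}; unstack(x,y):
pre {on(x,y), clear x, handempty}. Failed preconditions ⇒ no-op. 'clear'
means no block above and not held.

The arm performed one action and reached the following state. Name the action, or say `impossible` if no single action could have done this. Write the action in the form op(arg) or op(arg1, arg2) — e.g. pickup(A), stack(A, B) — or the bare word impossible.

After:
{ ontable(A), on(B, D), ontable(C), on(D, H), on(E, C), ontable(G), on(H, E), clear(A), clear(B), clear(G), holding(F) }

target: towers=[A; C/E/H/D/B; G] holding=F
         pickup(G) → towers=[A; C/E/H/D/B; F] holding=G
         pickup(A) → towers=[C/E/H/D/B; F; G] holding=A
     unstack(B, D) → towers=[A; C/E/H/D; F; G] holding=B
         pickup(F) → towers=[A; C/E/H/D/B; G] holding=F  ← match

pickup(F)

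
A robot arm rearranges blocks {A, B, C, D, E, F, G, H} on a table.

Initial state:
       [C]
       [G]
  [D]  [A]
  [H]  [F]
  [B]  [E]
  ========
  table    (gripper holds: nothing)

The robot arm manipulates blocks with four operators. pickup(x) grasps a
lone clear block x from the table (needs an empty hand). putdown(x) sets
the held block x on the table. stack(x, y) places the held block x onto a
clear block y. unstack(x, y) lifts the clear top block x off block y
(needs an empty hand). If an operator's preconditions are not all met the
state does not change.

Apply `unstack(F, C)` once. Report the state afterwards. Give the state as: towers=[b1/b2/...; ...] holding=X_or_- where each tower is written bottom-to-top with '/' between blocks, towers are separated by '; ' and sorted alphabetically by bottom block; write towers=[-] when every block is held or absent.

towers=[B/H/D; E/F/A/G/C] holding=-

before: towers=[B/H/D; E/F/A/G/C] holding=-
pre[unstack(F, C)]: on(F,C) fail, clear(F) fail, handempty ok
on(F,C), clear(F) unmet → unstack(F, C) is a no-op
after:  towers=[B/H/D; E/F/A/G/C] holding=-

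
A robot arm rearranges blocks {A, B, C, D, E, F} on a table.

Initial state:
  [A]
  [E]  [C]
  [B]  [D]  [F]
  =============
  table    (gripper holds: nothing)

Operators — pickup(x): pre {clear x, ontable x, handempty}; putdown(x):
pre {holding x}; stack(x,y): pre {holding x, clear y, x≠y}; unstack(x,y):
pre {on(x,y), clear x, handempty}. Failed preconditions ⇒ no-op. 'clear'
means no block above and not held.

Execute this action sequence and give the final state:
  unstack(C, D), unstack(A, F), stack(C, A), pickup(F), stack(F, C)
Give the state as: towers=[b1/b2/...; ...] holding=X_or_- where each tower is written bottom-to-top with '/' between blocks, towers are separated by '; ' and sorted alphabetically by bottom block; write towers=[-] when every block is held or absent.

towers=[B/E/A/C/F; D] holding=-

step 1 (unstack(C, D)): towers=[B/E/A; D; F] holding=C
step 2 (unstack(A, F)) [no-op]: towers=[B/E/A; D; F] holding=C
step 3 (stack(C, A)): towers=[B/E/A/C; D; F] holding=-
step 4 (pickup(F)): towers=[B/E/A/C; D] holding=F
step 5 (stack(F, C)): towers=[B/E/A/C/F; D] holding=-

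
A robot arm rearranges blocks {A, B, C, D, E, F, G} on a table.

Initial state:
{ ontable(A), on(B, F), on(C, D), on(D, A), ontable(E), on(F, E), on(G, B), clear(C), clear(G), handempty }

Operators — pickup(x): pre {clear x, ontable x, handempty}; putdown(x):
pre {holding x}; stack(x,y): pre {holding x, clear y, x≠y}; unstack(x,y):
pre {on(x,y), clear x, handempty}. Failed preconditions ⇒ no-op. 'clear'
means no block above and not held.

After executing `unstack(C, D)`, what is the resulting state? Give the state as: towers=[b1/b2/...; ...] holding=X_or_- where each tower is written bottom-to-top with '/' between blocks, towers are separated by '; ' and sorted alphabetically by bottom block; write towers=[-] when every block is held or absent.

before: towers=[A/D/C; E/F/B/G] holding=-
pre[unstack(C, D)]: on(C,D) yes, clear(C) yes, handempty yes
all met → apply unstack(C, D)
after:  towers=[A/D; E/F/B/G] holding=C

towers=[A/D; E/F/B/G] holding=C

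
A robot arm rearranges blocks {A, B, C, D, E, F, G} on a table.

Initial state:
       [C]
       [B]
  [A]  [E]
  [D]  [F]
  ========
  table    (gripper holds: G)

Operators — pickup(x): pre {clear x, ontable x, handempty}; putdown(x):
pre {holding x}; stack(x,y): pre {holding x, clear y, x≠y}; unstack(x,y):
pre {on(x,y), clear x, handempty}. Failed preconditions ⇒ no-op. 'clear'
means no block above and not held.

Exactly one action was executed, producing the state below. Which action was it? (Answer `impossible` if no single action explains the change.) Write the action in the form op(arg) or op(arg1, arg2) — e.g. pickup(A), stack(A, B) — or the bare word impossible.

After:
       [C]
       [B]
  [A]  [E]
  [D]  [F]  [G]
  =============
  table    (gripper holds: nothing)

target: towers=[D/A; F/E/B/C; G] holding=-
        putdown(G) → towers=[D/A; F/E/B/C; G] holding=-  ← match
       stack(G, A) → towers=[D/A/G; F/E/B/C] holding=-
       stack(G, C) → towers=[D/A; F/E/B/C/G] holding=-

putdown(G)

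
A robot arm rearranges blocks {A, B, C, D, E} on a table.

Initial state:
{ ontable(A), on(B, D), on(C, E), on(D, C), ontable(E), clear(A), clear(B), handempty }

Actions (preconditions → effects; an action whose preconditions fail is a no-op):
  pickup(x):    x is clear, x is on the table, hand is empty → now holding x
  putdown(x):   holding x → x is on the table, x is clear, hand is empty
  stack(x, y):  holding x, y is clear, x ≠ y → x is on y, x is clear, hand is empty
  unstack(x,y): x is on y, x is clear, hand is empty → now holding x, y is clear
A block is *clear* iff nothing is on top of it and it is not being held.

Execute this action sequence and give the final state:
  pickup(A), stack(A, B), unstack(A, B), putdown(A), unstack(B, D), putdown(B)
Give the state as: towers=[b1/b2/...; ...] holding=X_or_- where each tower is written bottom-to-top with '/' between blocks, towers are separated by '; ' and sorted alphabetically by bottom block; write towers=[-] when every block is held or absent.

step 1 (pickup(A)): towers=[E/C/D/B] holding=A
step 2 (stack(A, B)): towers=[E/C/D/B/A] holding=-
step 3 (unstack(A, B)): towers=[E/C/D/B] holding=A
step 4 (putdown(A)): towers=[A; E/C/D/B] holding=-
step 5 (unstack(B, D)): towers=[A; E/C/D] holding=B
step 6 (putdown(B)): towers=[A; B; E/C/D] holding=-

towers=[A; B; E/C/D] holding=-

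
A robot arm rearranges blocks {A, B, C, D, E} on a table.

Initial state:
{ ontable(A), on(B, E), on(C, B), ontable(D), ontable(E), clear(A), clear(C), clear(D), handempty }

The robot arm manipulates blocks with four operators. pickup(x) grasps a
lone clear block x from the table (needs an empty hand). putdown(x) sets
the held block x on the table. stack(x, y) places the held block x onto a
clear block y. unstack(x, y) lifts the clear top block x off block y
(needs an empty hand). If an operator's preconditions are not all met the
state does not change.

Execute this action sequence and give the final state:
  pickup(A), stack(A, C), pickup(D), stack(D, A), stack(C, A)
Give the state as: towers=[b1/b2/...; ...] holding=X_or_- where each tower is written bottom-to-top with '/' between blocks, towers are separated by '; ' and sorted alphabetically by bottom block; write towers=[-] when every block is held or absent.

step 1 (pickup(A)): towers=[D; E/B/C] holding=A
step 2 (stack(A, C)): towers=[D; E/B/C/A] holding=-
step 3 (pickup(D)): towers=[E/B/C/A] holding=D
step 4 (stack(D, A)): towers=[E/B/C/A/D] holding=-
step 5 (stack(C, A)) [no-op]: towers=[E/B/C/A/D] holding=-

towers=[E/B/C/A/D] holding=-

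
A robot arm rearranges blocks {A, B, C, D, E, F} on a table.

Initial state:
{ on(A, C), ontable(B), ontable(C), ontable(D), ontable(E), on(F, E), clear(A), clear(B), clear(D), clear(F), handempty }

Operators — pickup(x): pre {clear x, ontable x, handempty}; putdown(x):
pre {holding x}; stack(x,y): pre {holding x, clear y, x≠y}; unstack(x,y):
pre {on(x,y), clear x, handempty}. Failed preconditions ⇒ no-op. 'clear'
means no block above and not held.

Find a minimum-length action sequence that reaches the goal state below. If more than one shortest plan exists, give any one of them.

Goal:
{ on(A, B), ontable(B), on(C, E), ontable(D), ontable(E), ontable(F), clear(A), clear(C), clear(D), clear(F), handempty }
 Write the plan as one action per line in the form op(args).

unstack(F, E)
putdown(F)
unstack(A, C)
stack(A, B)
pickup(C)
stack(C, E)

step 1 (unstack(F, E)): towers=[B; C/A; D; E] holding=F
step 2 (putdown(F)): towers=[B; C/A; D; E; F] holding=-
step 3 (unstack(A, C)): towers=[B; C; D; E; F] holding=A
step 4 (stack(A, B)): towers=[B/A; C; D; E; F] holding=-
step 5 (pickup(C)): towers=[B/A; D; E; F] holding=C
step 6 (stack(C, E)): towers=[B/A; D; E/C; F] holding=-
goal check: towers=[B/A; D; E/C; F] holding=- — reached (length 6, optimal by BFS)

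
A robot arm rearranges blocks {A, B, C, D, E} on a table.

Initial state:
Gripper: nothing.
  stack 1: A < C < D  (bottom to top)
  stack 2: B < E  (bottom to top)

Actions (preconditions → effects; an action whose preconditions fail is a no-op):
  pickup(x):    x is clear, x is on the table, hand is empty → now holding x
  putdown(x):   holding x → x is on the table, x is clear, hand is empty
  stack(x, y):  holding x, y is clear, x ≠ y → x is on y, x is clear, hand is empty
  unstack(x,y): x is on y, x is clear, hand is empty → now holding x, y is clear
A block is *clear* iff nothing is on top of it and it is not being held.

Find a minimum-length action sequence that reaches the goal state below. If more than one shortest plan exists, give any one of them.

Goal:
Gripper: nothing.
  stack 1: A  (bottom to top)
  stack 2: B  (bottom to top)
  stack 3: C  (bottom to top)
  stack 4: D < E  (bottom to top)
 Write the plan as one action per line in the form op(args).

unstack(D, C)
putdown(D)
unstack(E, B)
stack(E, D)
unstack(C, A)
putdown(C)

step 1 (unstack(D, C)): towers=[A/C; B/E] holding=D
step 2 (putdown(D)): towers=[A/C; B/E; D] holding=-
step 3 (unstack(E, B)): towers=[A/C; B; D] holding=E
step 4 (stack(E, D)): towers=[A/C; B; D/E] holding=-
step 5 (unstack(C, A)): towers=[A; B; D/E] holding=C
step 6 (putdown(C)): towers=[A; B; C; D/E] holding=-
goal check: towers=[A; B; C; D/E] holding=- — reached (length 6, optimal by BFS)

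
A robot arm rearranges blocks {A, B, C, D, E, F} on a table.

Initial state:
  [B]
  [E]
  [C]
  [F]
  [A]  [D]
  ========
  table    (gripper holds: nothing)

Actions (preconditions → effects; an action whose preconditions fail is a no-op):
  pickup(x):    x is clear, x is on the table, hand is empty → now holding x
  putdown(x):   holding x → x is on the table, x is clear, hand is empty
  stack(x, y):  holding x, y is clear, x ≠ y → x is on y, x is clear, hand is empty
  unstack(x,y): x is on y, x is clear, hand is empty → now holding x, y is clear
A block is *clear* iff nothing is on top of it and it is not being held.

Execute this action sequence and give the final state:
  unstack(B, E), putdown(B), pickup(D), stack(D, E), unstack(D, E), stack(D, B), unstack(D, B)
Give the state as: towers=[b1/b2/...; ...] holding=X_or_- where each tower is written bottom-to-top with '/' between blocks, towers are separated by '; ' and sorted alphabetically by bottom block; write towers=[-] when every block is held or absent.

step 1 (unstack(B, E)): towers=[A/F/C/E; D] holding=B
step 2 (putdown(B)): towers=[A/F/C/E; B; D] holding=-
step 3 (pickup(D)): towers=[A/F/C/E; B] holding=D
step 4 (stack(D, E)): towers=[A/F/C/E/D; B] holding=-
step 5 (unstack(D, E)): towers=[A/F/C/E; B] holding=D
step 6 (stack(D, B)): towers=[A/F/C/E; B/D] holding=-
step 7 (unstack(D, B)): towers=[A/F/C/E; B] holding=D

towers=[A/F/C/E; B] holding=D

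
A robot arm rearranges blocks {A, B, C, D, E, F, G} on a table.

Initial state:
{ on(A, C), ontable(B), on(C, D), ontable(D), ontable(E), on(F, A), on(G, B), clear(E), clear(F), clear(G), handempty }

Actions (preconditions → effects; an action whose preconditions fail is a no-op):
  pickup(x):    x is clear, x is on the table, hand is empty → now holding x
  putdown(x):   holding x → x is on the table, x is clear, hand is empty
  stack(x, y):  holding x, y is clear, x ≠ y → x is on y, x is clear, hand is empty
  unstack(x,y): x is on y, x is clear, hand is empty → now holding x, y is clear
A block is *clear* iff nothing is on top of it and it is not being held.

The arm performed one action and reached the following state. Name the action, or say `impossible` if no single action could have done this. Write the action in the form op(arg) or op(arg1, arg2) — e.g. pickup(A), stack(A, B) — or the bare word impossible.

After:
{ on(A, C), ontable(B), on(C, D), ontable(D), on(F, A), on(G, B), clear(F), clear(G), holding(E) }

pickup(E)

target: towers=[B/G; D/C/A/F] holding=E
     unstack(F, A) → towers=[B/G; D/C/A; E] holding=F
     unstack(G, B) → towers=[B; D/C/A/F; E] holding=G
         pickup(E) → towers=[B/G; D/C/A/F] holding=E  ← match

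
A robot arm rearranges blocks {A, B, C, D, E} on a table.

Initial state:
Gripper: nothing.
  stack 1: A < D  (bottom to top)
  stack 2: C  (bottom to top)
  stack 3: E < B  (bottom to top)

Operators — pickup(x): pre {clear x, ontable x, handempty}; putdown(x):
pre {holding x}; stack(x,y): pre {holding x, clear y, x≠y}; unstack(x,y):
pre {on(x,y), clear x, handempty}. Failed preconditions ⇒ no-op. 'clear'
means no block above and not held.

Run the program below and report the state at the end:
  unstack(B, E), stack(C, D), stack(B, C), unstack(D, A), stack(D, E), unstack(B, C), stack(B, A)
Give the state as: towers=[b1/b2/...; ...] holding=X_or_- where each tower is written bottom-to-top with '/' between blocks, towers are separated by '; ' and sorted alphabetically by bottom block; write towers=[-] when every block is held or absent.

step 1 (unstack(B, E)): towers=[A/D; C; E] holding=B
step 2 (stack(C, D)) [no-op]: towers=[A/D; C; E] holding=B
step 3 (stack(B, C)): towers=[A/D; C/B; E] holding=-
step 4 (unstack(D, A)): towers=[A; C/B; E] holding=D
step 5 (stack(D, E)): towers=[A; C/B; E/D] holding=-
step 6 (unstack(B, C)): towers=[A; C; E/D] holding=B
step 7 (stack(B, A)): towers=[A/B; C; E/D] holding=-

towers=[A/B; C; E/D] holding=-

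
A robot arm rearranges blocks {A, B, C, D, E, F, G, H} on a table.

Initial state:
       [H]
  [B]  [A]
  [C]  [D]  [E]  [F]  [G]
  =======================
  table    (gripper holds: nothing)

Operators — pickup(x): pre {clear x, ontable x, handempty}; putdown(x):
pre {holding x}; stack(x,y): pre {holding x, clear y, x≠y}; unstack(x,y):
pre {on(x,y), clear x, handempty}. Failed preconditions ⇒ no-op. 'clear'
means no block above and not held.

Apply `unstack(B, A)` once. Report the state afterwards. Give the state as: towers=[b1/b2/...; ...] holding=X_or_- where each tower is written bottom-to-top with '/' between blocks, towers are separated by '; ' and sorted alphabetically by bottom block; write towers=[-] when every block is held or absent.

towers=[C/B; D/A/H; E; F; G] holding=-

before: towers=[C/B; D/A/H; E; F; G] holding=-
pre[unstack(B, A)]: on(B,A) ✗, clear(B) ✓, handempty ✓
on(B,A) unmet → unstack(B, A) is a no-op
after:  towers=[C/B; D/A/H; E; F; G] holding=-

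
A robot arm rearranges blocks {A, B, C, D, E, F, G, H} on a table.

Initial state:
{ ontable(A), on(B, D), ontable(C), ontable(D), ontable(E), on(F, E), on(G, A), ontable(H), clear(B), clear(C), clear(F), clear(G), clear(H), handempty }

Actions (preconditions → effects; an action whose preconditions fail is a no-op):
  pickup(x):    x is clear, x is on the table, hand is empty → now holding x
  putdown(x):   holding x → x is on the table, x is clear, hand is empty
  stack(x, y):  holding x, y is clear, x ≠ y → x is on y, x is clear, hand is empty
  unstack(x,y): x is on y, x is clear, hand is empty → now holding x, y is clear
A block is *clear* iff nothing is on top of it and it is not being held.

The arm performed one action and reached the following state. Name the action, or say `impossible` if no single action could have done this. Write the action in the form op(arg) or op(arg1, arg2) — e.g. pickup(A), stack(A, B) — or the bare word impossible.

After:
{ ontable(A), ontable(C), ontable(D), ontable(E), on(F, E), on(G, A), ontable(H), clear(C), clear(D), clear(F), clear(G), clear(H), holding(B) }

target: towers=[A/G; C; D; E/F; H] holding=B
     unstack(G, A) → towers=[A; C; D/B; E/F; H] holding=G
         pickup(H) → towers=[A/G; C; D/B; E/F] holding=H
     unstack(B, D) → towers=[A/G; C; D; E/F; H] holding=B  ← match
     unstack(F, E) → towers=[A/G; C; D/B; E; H] holding=F
         pickup(C) → towers=[A/G; D/B; E/F; H] holding=C

unstack(B, D)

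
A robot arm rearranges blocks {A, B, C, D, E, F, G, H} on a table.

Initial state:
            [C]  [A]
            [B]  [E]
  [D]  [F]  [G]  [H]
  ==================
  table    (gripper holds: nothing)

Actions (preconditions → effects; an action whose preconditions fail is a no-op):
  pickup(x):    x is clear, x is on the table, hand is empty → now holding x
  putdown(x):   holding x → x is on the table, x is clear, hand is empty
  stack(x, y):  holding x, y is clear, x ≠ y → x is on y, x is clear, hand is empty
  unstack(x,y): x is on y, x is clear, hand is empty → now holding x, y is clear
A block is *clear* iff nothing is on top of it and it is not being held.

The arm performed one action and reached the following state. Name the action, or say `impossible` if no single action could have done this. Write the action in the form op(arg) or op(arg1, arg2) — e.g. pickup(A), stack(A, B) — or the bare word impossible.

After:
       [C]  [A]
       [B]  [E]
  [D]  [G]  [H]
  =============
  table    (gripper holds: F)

pickup(F)

target: towers=[D; G/B/C; H/E/A] holding=F
     unstack(A, E) → towers=[D; F; G/B/C; H/E] holding=A
         pickup(F) → towers=[D; G/B/C; H/E/A] holding=F  ← match
         pickup(D) → towers=[F; G/B/C; H/E/A] holding=D
     unstack(C, B) → towers=[D; F; G/B; H/E/A] holding=C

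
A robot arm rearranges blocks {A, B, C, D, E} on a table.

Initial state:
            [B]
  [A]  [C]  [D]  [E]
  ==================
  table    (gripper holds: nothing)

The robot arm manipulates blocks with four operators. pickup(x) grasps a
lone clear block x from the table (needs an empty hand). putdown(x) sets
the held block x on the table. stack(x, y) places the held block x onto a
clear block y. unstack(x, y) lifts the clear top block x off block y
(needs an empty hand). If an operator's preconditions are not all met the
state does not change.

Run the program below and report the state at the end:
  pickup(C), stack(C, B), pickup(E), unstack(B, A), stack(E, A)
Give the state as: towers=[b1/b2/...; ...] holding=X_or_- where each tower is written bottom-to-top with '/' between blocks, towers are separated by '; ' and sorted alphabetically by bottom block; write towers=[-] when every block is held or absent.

step 1 (pickup(C)): towers=[A; D/B; E] holding=C
step 2 (stack(C, B)): towers=[A; D/B/C; E] holding=-
step 3 (pickup(E)): towers=[A; D/B/C] holding=E
step 4 (unstack(B, A)) [no-op]: towers=[A; D/B/C] holding=E
step 5 (stack(E, A)): towers=[A/E; D/B/C] holding=-

towers=[A/E; D/B/C] holding=-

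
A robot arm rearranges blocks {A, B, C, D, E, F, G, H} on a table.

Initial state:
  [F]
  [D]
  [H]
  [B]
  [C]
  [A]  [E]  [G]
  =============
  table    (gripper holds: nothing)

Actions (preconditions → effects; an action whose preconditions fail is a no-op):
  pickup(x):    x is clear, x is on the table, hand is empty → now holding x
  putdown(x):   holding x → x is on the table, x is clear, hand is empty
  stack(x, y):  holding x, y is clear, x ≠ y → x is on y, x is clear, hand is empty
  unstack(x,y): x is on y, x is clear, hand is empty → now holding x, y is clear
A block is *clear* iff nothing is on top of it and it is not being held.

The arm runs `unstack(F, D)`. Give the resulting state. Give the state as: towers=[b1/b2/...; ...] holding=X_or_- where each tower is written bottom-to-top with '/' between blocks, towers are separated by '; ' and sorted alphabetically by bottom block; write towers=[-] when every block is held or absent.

before: towers=[A/C/B/H/D/F; E; G] holding=-
pre[unstack(F, D)]: on(F,D) ok, clear(F) ok, handempty ok
all met → apply unstack(F, D)
after:  towers=[A/C/B/H/D; E; G] holding=F

towers=[A/C/B/H/D; E; G] holding=F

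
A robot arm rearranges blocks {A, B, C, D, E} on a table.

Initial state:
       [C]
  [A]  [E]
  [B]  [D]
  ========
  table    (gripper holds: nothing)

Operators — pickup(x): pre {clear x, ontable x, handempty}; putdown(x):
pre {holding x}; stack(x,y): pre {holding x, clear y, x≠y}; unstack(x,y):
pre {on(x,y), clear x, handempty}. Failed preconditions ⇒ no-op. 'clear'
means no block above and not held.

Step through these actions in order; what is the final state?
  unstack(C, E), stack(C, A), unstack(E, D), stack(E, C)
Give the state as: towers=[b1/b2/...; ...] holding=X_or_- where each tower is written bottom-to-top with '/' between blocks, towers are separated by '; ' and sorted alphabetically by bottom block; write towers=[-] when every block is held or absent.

towers=[B/A/C/E; D] holding=-

step 1 (unstack(C, E)): towers=[B/A; D/E] holding=C
step 2 (stack(C, A)): towers=[B/A/C; D/E] holding=-
step 3 (unstack(E, D)): towers=[B/A/C; D] holding=E
step 4 (stack(E, C)): towers=[B/A/C/E; D] holding=-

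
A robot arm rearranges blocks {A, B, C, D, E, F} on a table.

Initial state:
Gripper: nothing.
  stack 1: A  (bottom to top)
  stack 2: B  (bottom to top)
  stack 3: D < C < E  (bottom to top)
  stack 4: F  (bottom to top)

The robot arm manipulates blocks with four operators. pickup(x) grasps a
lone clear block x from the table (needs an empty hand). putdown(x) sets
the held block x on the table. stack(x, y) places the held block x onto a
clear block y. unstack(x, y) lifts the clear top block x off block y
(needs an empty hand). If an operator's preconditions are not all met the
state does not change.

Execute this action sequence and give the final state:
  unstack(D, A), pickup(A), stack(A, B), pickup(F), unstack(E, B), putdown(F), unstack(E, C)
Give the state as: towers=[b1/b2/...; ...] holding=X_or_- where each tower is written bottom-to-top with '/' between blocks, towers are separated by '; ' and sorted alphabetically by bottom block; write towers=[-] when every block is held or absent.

step 1 (unstack(D, A)) [no-op]: towers=[A; B; D/C/E; F] holding=-
step 2 (pickup(A)): towers=[B; D/C/E; F] holding=A
step 3 (stack(A, B)): towers=[B/A; D/C/E; F] holding=-
step 4 (pickup(F)): towers=[B/A; D/C/E] holding=F
step 5 (unstack(E, B)) [no-op]: towers=[B/A; D/C/E] holding=F
step 6 (putdown(F)): towers=[B/A; D/C/E; F] holding=-
step 7 (unstack(E, C)): towers=[B/A; D/C; F] holding=E

towers=[B/A; D/C; F] holding=E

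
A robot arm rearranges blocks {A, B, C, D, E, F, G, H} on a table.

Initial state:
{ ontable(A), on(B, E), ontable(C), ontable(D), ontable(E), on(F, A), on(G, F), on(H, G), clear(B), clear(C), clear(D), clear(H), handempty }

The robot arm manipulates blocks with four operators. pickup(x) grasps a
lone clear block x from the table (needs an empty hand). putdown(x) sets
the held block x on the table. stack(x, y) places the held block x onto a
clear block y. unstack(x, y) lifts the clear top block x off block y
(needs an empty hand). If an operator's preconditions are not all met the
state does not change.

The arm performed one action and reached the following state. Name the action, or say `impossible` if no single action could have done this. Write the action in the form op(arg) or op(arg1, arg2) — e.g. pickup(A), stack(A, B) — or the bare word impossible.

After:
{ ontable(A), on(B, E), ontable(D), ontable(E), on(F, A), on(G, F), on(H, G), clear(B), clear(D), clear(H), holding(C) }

pickup(C)

target: towers=[A/F/G/H; D; E/B] holding=C
     unstack(H, G) → towers=[A/F/G; C; D; E/B] holding=H
     unstack(B, E) → towers=[A/F/G/H; C; D; E] holding=B
         pickup(D) → towers=[A/F/G/H; C; E/B] holding=D
         pickup(C) → towers=[A/F/G/H; D; E/B] holding=C  ← match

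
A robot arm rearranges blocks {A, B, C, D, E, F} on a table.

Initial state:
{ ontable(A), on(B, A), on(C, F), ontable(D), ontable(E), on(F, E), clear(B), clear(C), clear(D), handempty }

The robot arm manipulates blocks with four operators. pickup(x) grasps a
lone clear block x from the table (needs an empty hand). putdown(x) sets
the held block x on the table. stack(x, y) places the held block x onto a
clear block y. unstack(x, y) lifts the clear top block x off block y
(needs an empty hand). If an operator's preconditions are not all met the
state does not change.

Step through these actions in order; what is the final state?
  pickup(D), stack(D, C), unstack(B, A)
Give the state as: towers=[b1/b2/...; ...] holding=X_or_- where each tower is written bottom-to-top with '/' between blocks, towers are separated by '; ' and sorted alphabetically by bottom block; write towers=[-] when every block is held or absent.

towers=[A; E/F/C/D] holding=B

step 1 (pickup(D)): towers=[A/B; E/F/C] holding=D
step 2 (stack(D, C)): towers=[A/B; E/F/C/D] holding=-
step 3 (unstack(B, A)): towers=[A; E/F/C/D] holding=B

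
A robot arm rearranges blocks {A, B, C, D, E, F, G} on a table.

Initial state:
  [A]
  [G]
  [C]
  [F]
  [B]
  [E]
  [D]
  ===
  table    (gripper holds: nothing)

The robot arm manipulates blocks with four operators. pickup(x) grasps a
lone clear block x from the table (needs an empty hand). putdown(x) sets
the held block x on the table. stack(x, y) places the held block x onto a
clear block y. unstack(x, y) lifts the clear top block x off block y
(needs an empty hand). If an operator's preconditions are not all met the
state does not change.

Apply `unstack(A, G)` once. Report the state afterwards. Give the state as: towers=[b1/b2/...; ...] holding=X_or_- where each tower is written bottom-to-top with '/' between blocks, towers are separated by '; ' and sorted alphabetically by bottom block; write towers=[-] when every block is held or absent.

towers=[D/E/B/F/C/G] holding=A

before: towers=[D/E/B/F/C/G/A] holding=-
pre[unstack(A, G)]: on(A,G) ✓, clear(A) ✓, handempty ✓
all met → apply unstack(A, G)
after:  towers=[D/E/B/F/C/G] holding=A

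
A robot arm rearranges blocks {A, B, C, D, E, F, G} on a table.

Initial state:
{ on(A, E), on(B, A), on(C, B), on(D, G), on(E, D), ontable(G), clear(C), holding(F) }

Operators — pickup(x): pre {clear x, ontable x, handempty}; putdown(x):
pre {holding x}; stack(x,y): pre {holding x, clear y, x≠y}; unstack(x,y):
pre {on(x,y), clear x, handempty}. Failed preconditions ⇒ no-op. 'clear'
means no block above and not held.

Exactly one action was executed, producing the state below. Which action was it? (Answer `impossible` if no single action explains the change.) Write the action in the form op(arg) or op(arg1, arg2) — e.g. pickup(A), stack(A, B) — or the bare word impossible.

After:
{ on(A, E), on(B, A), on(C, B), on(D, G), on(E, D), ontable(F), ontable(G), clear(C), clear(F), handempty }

target: towers=[F; G/D/E/A/B/C] holding=-
        putdown(F) → towers=[F; G/D/E/A/B/C] holding=-  ← match
       stack(F, C) → towers=[G/D/E/A/B/C/F] holding=-

putdown(F)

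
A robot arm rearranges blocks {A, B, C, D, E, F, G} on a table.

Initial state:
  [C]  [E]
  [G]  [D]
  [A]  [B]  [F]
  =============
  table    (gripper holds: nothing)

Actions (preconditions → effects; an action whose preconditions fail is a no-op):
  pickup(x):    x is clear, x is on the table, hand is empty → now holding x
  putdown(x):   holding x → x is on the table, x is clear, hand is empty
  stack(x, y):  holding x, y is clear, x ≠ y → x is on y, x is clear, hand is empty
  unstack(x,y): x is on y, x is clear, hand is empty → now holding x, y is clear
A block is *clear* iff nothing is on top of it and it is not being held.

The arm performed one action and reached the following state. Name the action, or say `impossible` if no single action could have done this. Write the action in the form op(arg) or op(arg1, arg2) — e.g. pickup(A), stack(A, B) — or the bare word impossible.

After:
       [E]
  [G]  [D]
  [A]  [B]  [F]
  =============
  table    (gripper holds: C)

unstack(C, G)

target: towers=[A/G; B/D/E; F] holding=C
         pickup(F) → towers=[A/G/C; B/D/E] holding=F
     unstack(E, D) → towers=[A/G/C; B/D; F] holding=E
     unstack(C, G) → towers=[A/G; B/D/E; F] holding=C  ← match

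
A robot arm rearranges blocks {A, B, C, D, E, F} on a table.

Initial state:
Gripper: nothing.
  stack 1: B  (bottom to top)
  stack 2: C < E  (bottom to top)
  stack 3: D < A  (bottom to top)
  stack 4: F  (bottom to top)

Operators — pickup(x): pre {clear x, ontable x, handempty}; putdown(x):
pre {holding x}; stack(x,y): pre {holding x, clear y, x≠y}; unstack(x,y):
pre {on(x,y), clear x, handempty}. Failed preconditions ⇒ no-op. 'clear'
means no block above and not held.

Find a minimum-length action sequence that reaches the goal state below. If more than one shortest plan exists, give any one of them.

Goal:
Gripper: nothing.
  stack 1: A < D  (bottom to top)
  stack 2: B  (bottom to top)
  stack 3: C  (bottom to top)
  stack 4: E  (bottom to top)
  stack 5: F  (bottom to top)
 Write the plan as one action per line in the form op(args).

unstack(A, D)
putdown(A)
pickup(D)
stack(D, A)
unstack(E, C)
putdown(E)

step 1 (unstack(A, D)): towers=[B; C/E; D; F] holding=A
step 2 (putdown(A)): towers=[A; B; C/E; D; F] holding=-
step 3 (pickup(D)): towers=[A; B; C/E; F] holding=D
step 4 (stack(D, A)): towers=[A/D; B; C/E; F] holding=-
step 5 (unstack(E, C)): towers=[A/D; B; C; F] holding=E
step 6 (putdown(E)): towers=[A/D; B; C; E; F] holding=-
goal check: towers=[A/D; B; C; E; F] holding=- — reached (length 6, optimal by BFS)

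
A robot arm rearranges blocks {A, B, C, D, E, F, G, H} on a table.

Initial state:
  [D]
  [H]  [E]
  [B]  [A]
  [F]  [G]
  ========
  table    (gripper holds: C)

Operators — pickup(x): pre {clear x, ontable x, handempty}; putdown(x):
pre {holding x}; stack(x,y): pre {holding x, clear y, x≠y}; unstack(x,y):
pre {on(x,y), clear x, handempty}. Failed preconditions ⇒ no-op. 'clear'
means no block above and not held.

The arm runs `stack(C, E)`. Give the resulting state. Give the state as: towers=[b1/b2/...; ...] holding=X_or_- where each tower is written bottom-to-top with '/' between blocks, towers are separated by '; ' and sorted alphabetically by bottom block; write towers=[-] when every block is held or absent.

before: towers=[F/B/H/D; G/A/E] holding=C
pre[stack(C, E)]: holding(C) yes, clear(E) yes, C≠E yes
all met → apply stack(C, E)
after:  towers=[F/B/H/D; G/A/E/C] holding=-

towers=[F/B/H/D; G/A/E/C] holding=-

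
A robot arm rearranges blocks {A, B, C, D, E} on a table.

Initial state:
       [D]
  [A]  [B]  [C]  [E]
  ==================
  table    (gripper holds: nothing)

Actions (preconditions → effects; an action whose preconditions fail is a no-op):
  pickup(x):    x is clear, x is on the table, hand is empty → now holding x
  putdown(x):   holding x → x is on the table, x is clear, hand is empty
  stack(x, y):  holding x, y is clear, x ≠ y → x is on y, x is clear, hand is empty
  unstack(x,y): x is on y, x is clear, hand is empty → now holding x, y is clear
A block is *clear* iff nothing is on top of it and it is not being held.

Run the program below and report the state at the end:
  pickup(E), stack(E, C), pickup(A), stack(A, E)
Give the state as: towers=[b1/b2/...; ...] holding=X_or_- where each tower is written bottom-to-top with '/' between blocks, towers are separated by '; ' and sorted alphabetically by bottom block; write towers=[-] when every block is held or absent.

towers=[B/D; C/E/A] holding=-

step 1 (pickup(E)): towers=[A; B/D; C] holding=E
step 2 (stack(E, C)): towers=[A; B/D; C/E] holding=-
step 3 (pickup(A)): towers=[B/D; C/E] holding=A
step 4 (stack(A, E)): towers=[B/D; C/E/A] holding=-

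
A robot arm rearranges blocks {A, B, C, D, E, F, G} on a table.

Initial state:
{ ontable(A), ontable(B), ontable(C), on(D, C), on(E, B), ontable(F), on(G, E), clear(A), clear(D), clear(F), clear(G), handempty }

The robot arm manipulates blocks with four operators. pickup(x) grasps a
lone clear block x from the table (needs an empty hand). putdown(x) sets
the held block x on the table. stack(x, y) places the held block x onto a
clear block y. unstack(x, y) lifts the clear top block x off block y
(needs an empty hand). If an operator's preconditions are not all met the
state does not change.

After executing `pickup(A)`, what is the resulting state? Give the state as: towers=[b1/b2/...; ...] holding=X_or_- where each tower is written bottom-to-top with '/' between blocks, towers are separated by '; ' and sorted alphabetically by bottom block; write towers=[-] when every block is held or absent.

before: towers=[A; B/E/G; C/D; F] holding=-
pre[pickup(A)]: clear(A) ok, ontable(A) ok, handempty ok
all met → apply pickup(A)
after:  towers=[B/E/G; C/D; F] holding=A

towers=[B/E/G; C/D; F] holding=A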